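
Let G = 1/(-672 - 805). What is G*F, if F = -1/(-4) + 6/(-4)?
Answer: 5/5908 ≈ 0.00084631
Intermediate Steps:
G = -1/1477 (G = 1/(-1477) = -1/1477 ≈ -0.00067705)
F = -5/4 (F = -1*(-¼) + 6*(-¼) = ¼ - 3/2 = -5/4 ≈ -1.2500)
G*F = -1/1477*(-5/4) = 5/5908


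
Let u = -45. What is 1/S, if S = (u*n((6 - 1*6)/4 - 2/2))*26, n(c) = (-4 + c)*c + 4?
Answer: -1/10530 ≈ -9.4967e-5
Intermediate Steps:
n(c) = 4 + c*(-4 + c) (n(c) = c*(-4 + c) + 4 = 4 + c*(-4 + c))
S = -10530 (S = -45*(4 + ((6 - 1*6)/4 - 2/2)² - 4*((6 - 1*6)/4 - 2/2))*26 = -45*(4 + ((6 - 6)*(¼) - 2*½)² - 4*((6 - 6)*(¼) - 2*½))*26 = -45*(4 + (0*(¼) - 1)² - 4*(0*(¼) - 1))*26 = -45*(4 + (0 - 1)² - 4*(0 - 1))*26 = -45*(4 + (-1)² - 4*(-1))*26 = -45*(4 + 1 + 4)*26 = -45*9*26 = -405*26 = -10530)
1/S = 1/(-10530) = -1/10530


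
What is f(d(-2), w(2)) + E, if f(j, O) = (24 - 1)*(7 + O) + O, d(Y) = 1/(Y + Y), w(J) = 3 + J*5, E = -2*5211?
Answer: -9949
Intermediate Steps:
E = -10422
w(J) = 3 + 5*J
d(Y) = 1/(2*Y)
f(j, O) = 161 + 24*O (f(j, O) = 23*(7 + O) + O = (161 + 23*O) + O = 161 + 24*O)
f(d(-2), w(2)) + E = (161 + 24*(3 + 5*2)) - 10422 = (161 + 24*(3 + 10)) - 10422 = (161 + 24*13) - 10422 = (161 + 312) - 10422 = 473 - 10422 = -9949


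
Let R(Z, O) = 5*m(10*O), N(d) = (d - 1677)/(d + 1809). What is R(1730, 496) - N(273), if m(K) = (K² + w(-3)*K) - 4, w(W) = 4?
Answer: 42718191694/347 ≈ 1.2311e+8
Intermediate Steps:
N(d) = (-1677 + d)/(1809 + d)
m(K) = -4 + K² + 4*K (m(K) = (K² + 4*K) - 4 = -4 + K² + 4*K)
R(Z, O) = -20 + 200*O + 500*O² (R(Z, O) = 5*(-4 + (10*O)² + 4*(10*O)) = 5*(-4 + 100*O² + 40*O) = 5*(-4 + 40*O + 100*O²) = -20 + 200*O + 500*O²)
R(1730, 496) - N(273) = (-20 + 200*496 + 500*496²) - (-1677 + 273)/(1809 + 273) = (-20 + 99200 + 500*246016) - (-1404)/2082 = (-20 + 99200 + 123008000) - (-1404)/2082 = 123107180 - 1*(-234/347) = 123107180 + 234/347 = 42718191694/347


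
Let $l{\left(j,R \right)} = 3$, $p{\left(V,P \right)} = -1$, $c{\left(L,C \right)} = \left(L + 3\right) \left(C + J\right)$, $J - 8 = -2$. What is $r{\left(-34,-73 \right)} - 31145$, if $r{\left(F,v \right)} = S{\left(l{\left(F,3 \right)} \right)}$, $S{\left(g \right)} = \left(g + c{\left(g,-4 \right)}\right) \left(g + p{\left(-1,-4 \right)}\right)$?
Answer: $-31115$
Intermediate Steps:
$J = 6$ ($J = 8 - 2 = 6$)
$c{\left(L,C \right)} = \left(3 + L\right) \left(6 + C\right)$ ($c{\left(L,C \right)} = \left(L + 3\right) \left(C + 6\right) = \left(3 + L\right) \left(6 + C\right)$)
$S{\left(g \right)} = \left(-1 + g\right) \left(6 + 3 g\right)$ ($S{\left(g \right)} = \left(g + \left(18 + 3 \left(-4\right) + 6 g - 4 g\right)\right) \left(g - 1\right) = \left(g + \left(18 - 12 + 6 g - 4 g\right)\right) \left(-1 + g\right) = \left(g + \left(6 + 2 g\right)\right) \left(-1 + g\right) = \left(6 + 3 g\right) \left(-1 + g\right) = \left(-1 + g\right) \left(6 + 3 g\right)$)
$r{\left(F,v \right)} = 30$ ($r{\left(F,v \right)} = -6 + 3 \cdot 3 + 3 \cdot 3^{2} = -6 + 9 + 3 \cdot 9 = -6 + 9 + 27 = 30$)
$r{\left(-34,-73 \right)} - 31145 = 30 - 31145 = -31115$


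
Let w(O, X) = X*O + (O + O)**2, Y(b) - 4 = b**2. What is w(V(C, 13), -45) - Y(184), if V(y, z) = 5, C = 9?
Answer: -33985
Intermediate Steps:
Y(b) = 4 + b**2
w(O, X) = 4*O**2 + O*X (w(O, X) = O*X + (2*O)**2 = O*X + 4*O**2 = 4*O**2 + O*X)
w(V(C, 13), -45) - Y(184) = 5*(-45 + 4*5) - (4 + 184**2) = 5*(-45 + 20) - (4 + 33856) = 5*(-25) - 1*33860 = -125 - 33860 = -33985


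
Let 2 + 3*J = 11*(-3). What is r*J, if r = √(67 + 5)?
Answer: -70*√2 ≈ -98.995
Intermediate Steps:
J = -35/3 (J = -⅔ + (11*(-3))/3 = -⅔ + (⅓)*(-33) = -⅔ - 11 = -35/3 ≈ -11.667)
r = 6*√2 (r = √72 = 6*√2 ≈ 8.4853)
r*J = (6*√2)*(-35/3) = -70*√2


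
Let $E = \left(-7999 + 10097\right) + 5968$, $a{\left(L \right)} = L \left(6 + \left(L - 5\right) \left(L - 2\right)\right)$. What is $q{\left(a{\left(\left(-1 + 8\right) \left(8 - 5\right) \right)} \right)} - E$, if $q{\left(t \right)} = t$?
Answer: $-1556$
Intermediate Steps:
$a{\left(L \right)} = L \left(6 + \left(-5 + L\right) \left(-2 + L\right)\right)$
$E = 8066$ ($E = 2098 + 5968 = 8066$)
$q{\left(a{\left(\left(-1 + 8\right) \left(8 - 5\right) \right)} \right)} - E = \left(-1 + 8\right) \left(8 - 5\right) \left(16 + \left(\left(-1 + 8\right) \left(8 - 5\right)\right)^{2} - 7 \left(-1 + 8\right) \left(8 - 5\right)\right) - 8066 = 7 \cdot 3 \left(16 + \left(7 \cdot 3\right)^{2} - 7 \cdot 7 \cdot 3\right) - 8066 = 21 \left(16 + 21^{2} - 147\right) - 8066 = 21 \left(16 + 441 - 147\right) - 8066 = 21 \cdot 310 - 8066 = 6510 - 8066 = -1556$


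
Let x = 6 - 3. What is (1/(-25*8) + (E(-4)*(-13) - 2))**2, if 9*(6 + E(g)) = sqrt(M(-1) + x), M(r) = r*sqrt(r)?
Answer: (-136791 + 2600*sqrt(3 - I))**2/3240000 ≈ 5396.1 + 60.45*I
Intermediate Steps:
M(r) = r**(3/2)
x = 3
E(g) = -6 + sqrt(3 - I)/9 (E(g) = -6 + sqrt((-1)**(3/2) + 3)/9 = -6 + sqrt(-I + 3)/9 = -6 + sqrt(3 - I)/9)
(1/(-25*8) + (E(-4)*(-13) - 2))**2 = (1/(-25*8) + ((-6 + sqrt(3 - I)/9)*(-13) - 2))**2 = (1/(-200) + ((78 - 13*sqrt(3 - I)/9) - 2))**2 = (-1/200 + (76 - 13*sqrt(3 - I)/9))**2 = (15199/200 - 13*sqrt(3 - I)/9)**2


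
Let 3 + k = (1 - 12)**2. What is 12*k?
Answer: 1416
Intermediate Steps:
k = 118 (k = -3 + (1 - 12)**2 = -3 + (-11)**2 = -3 + 121 = 118)
12*k = 12*118 = 1416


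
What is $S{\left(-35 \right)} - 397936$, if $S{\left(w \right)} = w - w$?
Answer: $-397936$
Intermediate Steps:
$S{\left(w \right)} = 0$
$S{\left(-35 \right)} - 397936 = 0 - 397936 = -397936$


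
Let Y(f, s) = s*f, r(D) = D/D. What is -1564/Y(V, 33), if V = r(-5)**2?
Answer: -1564/33 ≈ -47.394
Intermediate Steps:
r(D) = 1
V = 1 (V = 1**2 = 1)
Y(f, s) = f*s
-1564/Y(V, 33) = -1564/(1*33) = -1564/33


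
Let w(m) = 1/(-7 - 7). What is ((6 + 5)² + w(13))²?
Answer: 2866249/196 ≈ 14624.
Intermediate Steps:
w(m) = -1/14 (w(m) = 1/(-14) = -1/14)
((6 + 5)² + w(13))² = ((6 + 5)² - 1/14)² = (11² - 1/14)² = (121 - 1/14)² = (1693/14)² = 2866249/196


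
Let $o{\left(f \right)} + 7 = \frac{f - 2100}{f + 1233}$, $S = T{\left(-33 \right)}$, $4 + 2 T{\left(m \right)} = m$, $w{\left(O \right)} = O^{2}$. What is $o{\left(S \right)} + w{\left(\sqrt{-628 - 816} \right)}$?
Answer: $- \frac{3528716}{2429} \approx -1452.7$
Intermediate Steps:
$T{\left(m \right)} = -2 + \frac{m}{2}$
$S = - \frac{37}{2}$ ($S = -2 + \frac{1}{2} \left(-33\right) = -2 - \frac{33}{2} = - \frac{37}{2} \approx -18.5$)
$o{\left(f \right)} = -7 + \frac{-2100 + f}{1233 + f}$ ($o{\left(f \right)} = -7 + \frac{f - 2100}{f + 1233} = -7 + \frac{-2100 + f}{1233 + f}$)
$o{\left(S \right)} + w{\left(\sqrt{-628 - 816} \right)} = \frac{3 \left(-3577 - -37\right)}{1233 - \frac{37}{2}} + \left(\sqrt{-628 - 816}\right)^{2} = \frac{3 \left(-3577 + 37\right)}{\frac{2429}{2}} + \left(\sqrt{-1444}\right)^{2} = 3 \cdot \frac{2}{2429} \left(-3540\right) + \left(38 i\right)^{2} = - \frac{21240}{2429} - 1444 = - \frac{3528716}{2429}$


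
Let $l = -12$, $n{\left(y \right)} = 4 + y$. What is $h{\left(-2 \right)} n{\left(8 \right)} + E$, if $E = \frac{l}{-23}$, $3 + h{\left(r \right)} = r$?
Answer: $- \frac{1368}{23} \approx -59.478$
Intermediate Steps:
$h{\left(r \right)} = -3 + r$
$E = \frac{12}{23}$ ($E = - \frac{12}{-23} = \left(-12\right) \left(- \frac{1}{23}\right) = \frac{12}{23} \approx 0.52174$)
$h{\left(-2 \right)} n{\left(8 \right)} + E = \left(-3 - 2\right) \left(4 + 8\right) + \frac{12}{23} = \left(-5\right) 12 + \frac{12}{23} = -60 + \frac{12}{23} = - \frac{1368}{23}$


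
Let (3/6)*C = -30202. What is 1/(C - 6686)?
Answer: -1/67090 ≈ -1.4905e-5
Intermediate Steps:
C = -60404 (C = 2*(-30202) = -60404)
1/(C - 6686) = 1/(-60404 - 6686) = 1/(-67090) = -1/67090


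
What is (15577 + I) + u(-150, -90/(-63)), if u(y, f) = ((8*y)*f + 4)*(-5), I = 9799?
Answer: 237492/7 ≈ 33927.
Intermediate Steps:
u(y, f) = -20 - 40*f*y (u(y, f) = (8*f*y + 4)*(-5) = (4 + 8*f*y)*(-5) = -20 - 40*f*y)
(15577 + I) + u(-150, -90/(-63)) = (15577 + 9799) + (-20 - 40*(-90/(-63))*(-150)) = 25376 + (-20 - 40*(-90*(-1/63))*(-150)) = 25376 + (-20 - 40*10/7*(-150)) = 25376 + (-20 + 60000/7) = 25376 + 59860/7 = 237492/7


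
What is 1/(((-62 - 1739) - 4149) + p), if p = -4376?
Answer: -1/10326 ≈ -9.6843e-5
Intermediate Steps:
1/(((-62 - 1739) - 4149) + p) = 1/(((-62 - 1739) - 4149) - 4376) = 1/((-1801 - 4149) - 4376) = 1/(-5950 - 4376) = 1/(-10326) = -1/10326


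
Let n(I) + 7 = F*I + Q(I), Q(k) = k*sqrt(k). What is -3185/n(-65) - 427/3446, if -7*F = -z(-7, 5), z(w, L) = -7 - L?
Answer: -15533958923/12053234439 - 10144225*I*sqrt(65)/13990986 ≈ -1.2888 - 5.8456*I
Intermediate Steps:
Q(k) = k**(3/2)
F = -12/7 (F = -(-1)*(-7 - 1*5)/7 = -(-1)*(-7 - 5)/7 = -(-1)*(-12)/7 = -1/7*12 = -12/7 ≈ -1.7143)
n(I) = -7 + I**(3/2) - 12*I/7 (n(I) = -7 + (-12*I/7 + I**(3/2)) = -7 + (I**(3/2) - 12*I/7) = -7 + I**(3/2) - 12*I/7)
-3185/n(-65) - 427/3446 = -3185/(-7 + (-65)**(3/2) - 12/7*(-65)) - 427/3446 = -3185/(-7 - 65*I*sqrt(65) + 780/7) - 427*1/3446 = -3185/(731/7 - 65*I*sqrt(65)) - 427/3446 = -427/3446 - 3185/(731/7 - 65*I*sqrt(65))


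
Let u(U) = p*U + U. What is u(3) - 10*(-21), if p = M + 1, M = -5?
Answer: 201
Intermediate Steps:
p = -4 (p = -5 + 1 = -4)
u(U) = -3*U (u(U) = -4*U + U = -3*U)
u(3) - 10*(-21) = -3*3 - 10*(-21) = -9 + 210 = 201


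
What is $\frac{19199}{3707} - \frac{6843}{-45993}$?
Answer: $\frac{302795536}{56832017} \approx 5.3279$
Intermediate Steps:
$\frac{19199}{3707} - \frac{6843}{-45993} = 19199 \cdot \frac{1}{3707} - - \frac{2281}{15331} = \frac{19199}{3707} + \frac{2281}{15331} = \frac{302795536}{56832017}$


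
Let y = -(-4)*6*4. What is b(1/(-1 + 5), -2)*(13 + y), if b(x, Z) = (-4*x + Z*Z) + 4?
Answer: 763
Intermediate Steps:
y = 96 (y = -4*(-6)*4 = 24*4 = 96)
b(x, Z) = 4 + Z² - 4*x (b(x, Z) = (-4*x + Z²) + 4 = (Z² - 4*x) + 4 = 4 + Z² - 4*x)
b(1/(-1 + 5), -2)*(13 + y) = (4 + (-2)² - 4/(-1 + 5))*(13 + 96) = (4 + 4 - 4/4)*109 = (4 + 4 - 4*¼)*109 = (4 + 4 - 1)*109 = 7*109 = 763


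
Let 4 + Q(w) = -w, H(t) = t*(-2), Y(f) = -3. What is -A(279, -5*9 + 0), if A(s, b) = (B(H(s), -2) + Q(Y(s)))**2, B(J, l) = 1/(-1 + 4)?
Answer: -4/9 ≈ -0.44444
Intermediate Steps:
H(t) = -2*t
B(J, l) = 1/3
Q(w) = -4 - w
A(s, b) = 4/9 (A(s, b) = (1/3 + (-4 - 1*(-3)))**2 = (1/3 + (-4 + 3))**2 = (1/3 - 1)**2 = (-2/3)**2 = 4/9)
-A(279, -5*9 + 0) = -1*4/9 = -4/9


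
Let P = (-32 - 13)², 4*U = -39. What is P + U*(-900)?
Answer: 10800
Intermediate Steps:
U = -39/4 (U = (¼)*(-39) = -39/4 ≈ -9.7500)
P = 2025 (P = (-45)² = 2025)
P + U*(-900) = 2025 - 39/4*(-900) = 2025 + 8775 = 10800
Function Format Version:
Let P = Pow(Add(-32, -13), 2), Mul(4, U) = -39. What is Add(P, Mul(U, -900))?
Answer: 10800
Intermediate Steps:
U = Rational(-39, 4) (U = Mul(Rational(1, 4), -39) = Rational(-39, 4) ≈ -9.7500)
P = 2025 (P = Pow(-45, 2) = 2025)
Add(P, Mul(U, -900)) = Add(2025, Mul(Rational(-39, 4), -900)) = Add(2025, 8775) = 10800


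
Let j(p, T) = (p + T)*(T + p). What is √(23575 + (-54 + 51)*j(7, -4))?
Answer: 58*√7 ≈ 153.45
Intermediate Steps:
j(p, T) = (T + p)² (j(p, T) = (T + p)*(T + p) = (T + p)²)
√(23575 + (-54 + 51)*j(7, -4)) = √(23575 + (-54 + 51)*(-4 + 7)²) = √(23575 - 3*3²) = √(23575 - 3*9) = √(23575 - 27) = √23548 = 58*√7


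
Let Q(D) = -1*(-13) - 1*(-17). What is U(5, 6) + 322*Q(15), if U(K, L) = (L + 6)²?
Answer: 9804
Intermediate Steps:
Q(D) = 30 (Q(D) = 13 + 17 = 30)
U(K, L) = (6 + L)²
U(5, 6) + 322*Q(15) = (6 + 6)² + 322*30 = 12² + 9660 = 144 + 9660 = 9804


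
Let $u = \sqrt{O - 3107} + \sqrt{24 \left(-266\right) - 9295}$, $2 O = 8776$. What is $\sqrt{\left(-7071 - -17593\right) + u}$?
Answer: $\sqrt{10522 + \sqrt{1281} + i \sqrt{15679}} \approx 102.75 + 0.6093 i$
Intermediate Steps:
$O = 4388$ ($O = \frac{1}{2} \cdot 8776 = 4388$)
$u = \sqrt{1281} + i \sqrt{15679}$ ($u = \sqrt{4388 - 3107} + \sqrt{24 \left(-266\right) - 9295} = \sqrt{1281} + \sqrt{-6384 - 9295} = \sqrt{1281} + \sqrt{-15679} = \sqrt{1281} + i \sqrt{15679} \approx 35.791 + 125.22 i$)
$\sqrt{\left(-7071 - -17593\right) + u} = \sqrt{\left(-7071 - -17593\right) + \left(\sqrt{1281} + i \sqrt{15679}\right)} = \sqrt{\left(-7071 + 17593\right) + \left(\sqrt{1281} + i \sqrt{15679}\right)} = \sqrt{10522 + \left(\sqrt{1281} + i \sqrt{15679}\right)} = \sqrt{10522 + \sqrt{1281} + i \sqrt{15679}}$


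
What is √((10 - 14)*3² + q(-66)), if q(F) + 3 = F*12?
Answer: I*√831 ≈ 28.827*I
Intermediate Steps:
q(F) = -3 + 12*F (q(F) = -3 + F*12 = -3 + 12*F)
√((10 - 14)*3² + q(-66)) = √((10 - 14)*3² + (-3 + 12*(-66))) = √(-4*9 + (-3 - 792)) = √(-36 - 795) = √(-831) = I*√831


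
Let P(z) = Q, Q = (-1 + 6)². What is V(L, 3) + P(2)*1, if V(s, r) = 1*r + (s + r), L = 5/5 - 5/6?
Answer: 187/6 ≈ 31.167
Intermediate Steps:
L = ⅙ (L = 5*(⅕) - 5*⅙ = 1 - ⅚ = ⅙ ≈ 0.16667)
V(s, r) = s + 2*r (V(s, r) = r + (r + s) = s + 2*r)
Q = 25 (Q = 5² = 25)
P(z) = 25
V(L, 3) + P(2)*1 = (⅙ + 2*3) + 25*1 = (⅙ + 6) + 25 = 37/6 + 25 = 187/6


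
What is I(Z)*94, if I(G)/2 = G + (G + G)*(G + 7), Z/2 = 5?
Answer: 65800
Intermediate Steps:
Z = 10 (Z = 2*5 = 10)
I(G) = 2*G + 4*G*(7 + G) (I(G) = 2*(G + (G + G)*(G + 7)) = 2*(G + (2*G)*(7 + G)) = 2*(G + 2*G*(7 + G)) = 2*G + 4*G*(7 + G))
I(Z)*94 = (2*10*(15 + 2*10))*94 = (2*10*(15 + 20))*94 = (2*10*35)*94 = 700*94 = 65800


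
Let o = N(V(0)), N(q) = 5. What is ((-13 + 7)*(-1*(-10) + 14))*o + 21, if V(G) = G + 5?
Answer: -699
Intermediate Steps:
V(G) = 5 + G
o = 5
((-13 + 7)*(-1*(-10) + 14))*o + 21 = ((-13 + 7)*(-1*(-10) + 14))*5 + 21 = -6*(10 + 14)*5 + 21 = -6*24*5 + 21 = -144*5 + 21 = -720 + 21 = -699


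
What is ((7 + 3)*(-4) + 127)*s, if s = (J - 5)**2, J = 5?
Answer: 0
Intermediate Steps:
s = 0 (s = (5 - 5)**2 = 0**2 = 0)
((7 + 3)*(-4) + 127)*s = ((7 + 3)*(-4) + 127)*0 = (10*(-4) + 127)*0 = (-40 + 127)*0 = 87*0 = 0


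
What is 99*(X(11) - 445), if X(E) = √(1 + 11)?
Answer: -44055 + 198*√3 ≈ -43712.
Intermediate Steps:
X(E) = 2*√3 (X(E) = √12 = 2*√3)
99*(X(11) - 445) = 99*(2*√3 - 445) = 99*(-445 + 2*√3) = -44055 + 198*√3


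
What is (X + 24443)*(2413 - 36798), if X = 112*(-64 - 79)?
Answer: -289762395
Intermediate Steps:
X = -16016 (X = 112*(-143) = -16016)
(X + 24443)*(2413 - 36798) = (-16016 + 24443)*(2413 - 36798) = 8427*(-34385) = -289762395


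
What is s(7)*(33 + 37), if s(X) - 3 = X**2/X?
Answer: 700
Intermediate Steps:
s(X) = 3 + X (s(X) = 3 + X**2/X = 3 + X)
s(7)*(33 + 37) = (3 + 7)*(33 + 37) = 10*70 = 700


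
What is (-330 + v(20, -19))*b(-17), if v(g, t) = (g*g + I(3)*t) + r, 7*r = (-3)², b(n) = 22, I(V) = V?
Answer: 2200/7 ≈ 314.29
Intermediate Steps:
r = 9/7 (r = (⅐)*(-3)² = (⅐)*9 = 9/7 ≈ 1.2857)
v(g, t) = 9/7 + g² + 3*t (v(g, t) = (g*g + 3*t) + 9/7 = (g² + 3*t) + 9/7 = 9/7 + g² + 3*t)
(-330 + v(20, -19))*b(-17) = (-330 + (9/7 + 20² + 3*(-19)))*22 = (-330 + (9/7 + 400 - 57))*22 = (-330 + 2410/7)*22 = (100/7)*22 = 2200/7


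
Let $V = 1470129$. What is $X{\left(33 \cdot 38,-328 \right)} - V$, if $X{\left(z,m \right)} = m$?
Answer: $-1470457$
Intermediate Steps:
$X{\left(33 \cdot 38,-328 \right)} - V = -328 - 1470129 = -1470457$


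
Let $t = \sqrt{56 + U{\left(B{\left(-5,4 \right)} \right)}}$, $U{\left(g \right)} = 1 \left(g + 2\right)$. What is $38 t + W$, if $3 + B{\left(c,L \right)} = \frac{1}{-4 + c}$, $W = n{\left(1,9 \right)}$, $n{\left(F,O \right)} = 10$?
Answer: $10 + \frac{38 \sqrt{494}}{3} \approx 291.53$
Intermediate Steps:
$W = 10$
$B{\left(c,L \right)} = -3 + \frac{1}{-4 + c}$
$U{\left(g \right)} = 2 + g$ ($U{\left(g \right)} = 1 \left(2 + g\right) = 2 + g$)
$t = \frac{\sqrt{494}}{3}$ ($t = \sqrt{56 + \left(2 + \frac{13 - -15}{-4 - 5}\right)} = \sqrt{56 + \left(2 + \frac{13 + 15}{-9}\right)} = \sqrt{56 + \left(2 - \frac{28}{9}\right)} = \sqrt{56 - \frac{10}{9}} = \sqrt{\frac{494}{9}} = \frac{\sqrt{494}}{3} \approx 7.4087$)
$38 t + W = 38 \frac{\sqrt{494}}{3} + 10 = \frac{38 \sqrt{494}}{3} + 10 = 10 + \frac{38 \sqrt{494}}{3}$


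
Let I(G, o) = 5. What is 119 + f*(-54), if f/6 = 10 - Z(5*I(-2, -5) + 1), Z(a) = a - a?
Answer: -3121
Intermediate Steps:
Z(a) = 0
f = 60 (f = 6*(10 - 1*0) = 6*(10 + 0) = 6*10 = 60)
119 + f*(-54) = 119 + 60*(-54) = 119 - 3240 = -3121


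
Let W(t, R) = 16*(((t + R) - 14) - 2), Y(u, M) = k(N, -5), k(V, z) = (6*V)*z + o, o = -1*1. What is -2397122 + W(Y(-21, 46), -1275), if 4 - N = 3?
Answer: -2418274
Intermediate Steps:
N = 1 (N = 4 - 1*3 = 4 - 3 = 1)
o = -1
k(V, z) = -1 + 6*V*z (k(V, z) = (6*V)*z - 1 = 6*V*z - 1 = -1 + 6*V*z)
Y(u, M) = -31 (Y(u, M) = -1 + 6*1*(-5) = -1 - 30 = -31)
W(t, R) = -256 + 16*R + 16*t (W(t, R) = 16*(((R + t) - 14) - 2) = 16*((-14 + R + t) - 2) = 16*(-16 + R + t) = -256 + 16*R + 16*t)
-2397122 + W(Y(-21, 46), -1275) = -2397122 + (-256 + 16*(-1275) + 16*(-31)) = -2397122 + (-256 - 20400 - 496) = -2397122 - 21152 = -2418274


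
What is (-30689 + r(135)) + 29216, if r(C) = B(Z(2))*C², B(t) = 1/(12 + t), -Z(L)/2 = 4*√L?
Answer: 48783/4 + 18225*√2/2 ≈ 25083.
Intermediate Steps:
Z(L) = -8*√L
r(C) = C²/(12 - 8*√2)
(-30689 + r(135)) + 29216 = (-30689 + ((¾)*135² + (½)*√2*135²)) + 29216 = (-30689 + ((¾)*18225 + (½)*√2*18225)) + 29216 = (-30689 + (54675/4 + 18225*√2/2)) + 29216 = (-68081/4 + 18225*√2/2) + 29216 = 48783/4 + 18225*√2/2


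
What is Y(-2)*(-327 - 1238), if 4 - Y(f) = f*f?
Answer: 0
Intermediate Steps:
Y(f) = 4 - f² (Y(f) = 4 - f*f = 4 - f²)
Y(-2)*(-327 - 1238) = (4 - 1*(-2)²)*(-327 - 1238) = (4 - 1*4)*(-1565) = (4 - 4)*(-1565) = 0*(-1565) = 0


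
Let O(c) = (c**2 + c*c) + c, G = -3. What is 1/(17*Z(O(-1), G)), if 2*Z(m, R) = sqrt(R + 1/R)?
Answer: -I*sqrt(30)/85 ≈ -0.064438*I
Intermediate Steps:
O(c) = c + 2*c**2 (O(c) = (c**2 + c**2) + c = 2*c**2 + c = c + 2*c**2)
Z(m, R) = sqrt(R + 1/R)/2
1/(17*Z(O(-1), G)) = 1/(17*(sqrt(-3 + 1/(-3))/2)) = 1/(17*(sqrt(-3 - 1/3)/2)) = 1/(17*(sqrt(-10/3)/2)) = 1/(17*((I*sqrt(30)/3)/2)) = 1/(17*(I*sqrt(30)/6)) = 1/(17*I*sqrt(30)/6) = -I*sqrt(30)/85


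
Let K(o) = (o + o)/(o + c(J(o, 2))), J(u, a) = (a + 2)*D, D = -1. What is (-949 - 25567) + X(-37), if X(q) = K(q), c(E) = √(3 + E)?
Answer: -18162091/685 + 37*I/685 ≈ -26514.0 + 0.054015*I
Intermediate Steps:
J(u, a) = -2 - a (J(u, a) = (a + 2)*(-1) = (2 + a)*(-1) = -2 - a)
K(o) = 2*o/(I + o) (K(o) = (o + o)/(o + √(3 + (-2 - 1*2))) = (2*o)/(o + √(3 + (-2 - 2))) = (2*o)/(o + √(3 - 4)) = (2*o)/(o + √(-1)) = (2*o)/(o + I) = (2*o)/(I + o) = 2*o/(I + o))
X(q) = 2*q/(I + q)
(-949 - 25567) + X(-37) = (-949 - 25567) + 2*(-37)/(I - 37) = -26516 + 2*(-37)/(-37 + I) = -26516 + 2*(-37)*((-37 - I)/1370) = -26516 + (1369/685 + 37*I/685) = -18162091/685 + 37*I/685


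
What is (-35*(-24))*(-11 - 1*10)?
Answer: -17640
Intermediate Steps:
(-35*(-24))*(-11 - 1*10) = 840*(-11 - 10) = 840*(-21) = -17640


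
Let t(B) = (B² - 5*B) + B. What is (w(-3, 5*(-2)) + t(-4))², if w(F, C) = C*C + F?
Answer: 16641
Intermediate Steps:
w(F, C) = F + C² (w(F, C) = C² + F = F + C²)
t(B) = B² - 4*B
(w(-3, 5*(-2)) + t(-4))² = ((-3 + (5*(-2))²) - 4*(-4 - 4))² = ((-3 + (-10)²) - 4*(-8))² = ((-3 + 100) + 32)² = (97 + 32)² = 129² = 16641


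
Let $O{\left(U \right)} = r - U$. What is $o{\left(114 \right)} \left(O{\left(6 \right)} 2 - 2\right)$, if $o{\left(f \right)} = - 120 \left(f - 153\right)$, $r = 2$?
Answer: $-46800$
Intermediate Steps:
$O{\left(U \right)} = 2 - U$
$o{\left(f \right)} = 18360 - 120 f$ ($o{\left(f \right)} = - 120 \left(-153 + f\right) = 18360 - 120 f$)
$o{\left(114 \right)} \left(O{\left(6 \right)} 2 - 2\right) = \left(18360 - 13680\right) \left(\left(2 - 6\right) 2 - 2\right) = 4680 \left(\left(-4\right) 2 - 2\right) = 4680 \left(-8 - 2\right) = 4680 \left(-10\right) = -46800$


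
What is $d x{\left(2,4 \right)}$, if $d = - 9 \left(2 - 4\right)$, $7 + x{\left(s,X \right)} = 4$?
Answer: $-54$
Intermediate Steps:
$x{\left(s,X \right)} = -3$ ($x{\left(s,X \right)} = -7 + 4 = -3$)
$d = 18$ ($d = - 9 \left(2 - 4\right) = \left(-9\right) \left(-2\right) = 18$)
$d x{\left(2,4 \right)} = 18 \left(-3\right) = -54$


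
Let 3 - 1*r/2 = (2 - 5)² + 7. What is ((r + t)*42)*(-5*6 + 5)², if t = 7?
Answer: -498750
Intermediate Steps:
r = -26 (r = 6 - 2*((2 - 5)² + 7) = 6 - 2*((-3)² + 7) = 6 - 2*(9 + 7) = 6 - 2*16 = 6 - 32 = -26)
((r + t)*42)*(-5*6 + 5)² = ((-26 + 7)*42)*(-5*6 + 5)² = (-19*42)*(-30 + 5)² = -798*(-25)² = -798*625 = -498750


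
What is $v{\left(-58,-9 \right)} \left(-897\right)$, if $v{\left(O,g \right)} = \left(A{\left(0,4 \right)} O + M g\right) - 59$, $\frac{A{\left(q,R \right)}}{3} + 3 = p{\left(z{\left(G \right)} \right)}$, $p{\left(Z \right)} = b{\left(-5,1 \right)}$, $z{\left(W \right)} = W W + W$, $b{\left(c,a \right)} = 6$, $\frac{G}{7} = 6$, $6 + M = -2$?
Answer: $456573$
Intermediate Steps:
$M = -8$ ($M = -6 - 2 = -8$)
$G = 42$ ($G = 7 \cdot 6 = 42$)
$z{\left(W \right)} = W + W^{2}$ ($z{\left(W \right)} = W^{2} + W = W + W^{2}$)
$p{\left(Z \right)} = 6$
$A{\left(q,R \right)} = 9$ ($A{\left(q,R \right)} = -9 + 3 \cdot 6 = -9 + 18 = 9$)
$v{\left(O,g \right)} = -59 - 8 g + 9 O$ ($v{\left(O,g \right)} = \left(9 O - 8 g\right) - 59 = \left(- 8 g + 9 O\right) - 59 = -59 - 8 g + 9 O$)
$v{\left(-58,-9 \right)} \left(-897\right) = \left(-59 - -72 + 9 \left(-58\right)\right) \left(-897\right) = \left(-59 + 72 - 522\right) \left(-897\right) = \left(-509\right) \left(-897\right) = 456573$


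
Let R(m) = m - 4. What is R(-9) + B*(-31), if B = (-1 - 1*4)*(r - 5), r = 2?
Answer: -478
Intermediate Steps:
R(m) = -4 + m
B = 15 (B = (-1 - 1*4)*(2 - 5) = (-1 - 4)*(-3) = -5*(-3) = 15)
R(-9) + B*(-31) = (-4 - 9) + 15*(-31) = -13 - 465 = -478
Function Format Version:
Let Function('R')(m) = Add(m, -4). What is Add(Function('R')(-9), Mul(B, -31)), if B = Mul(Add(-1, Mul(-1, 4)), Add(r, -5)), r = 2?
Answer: -478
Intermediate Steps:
Function('R')(m) = Add(-4, m)
B = 15 (B = Mul(Add(-1, Mul(-1, 4)), Add(2, -5)) = Mul(Add(-1, -4), -3) = Mul(-5, -3) = 15)
Add(Function('R')(-9), Mul(B, -31)) = Add(Add(-4, -9), Mul(15, -31)) = Add(-13, -465) = -478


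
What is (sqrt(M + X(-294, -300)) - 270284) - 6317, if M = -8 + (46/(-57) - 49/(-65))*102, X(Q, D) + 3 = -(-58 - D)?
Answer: -276601 + I*sqrt(394153955)/1235 ≈ -2.766e+5 + 16.076*I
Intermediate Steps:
X(Q, D) = 55 + D (X(Q, D) = -3 - (-58 - D) = -3 + (58 + D) = 55 + D)
M = -16578/1235 (M = -8 + (46*(-1/57) - 49*(-1/65))*102 = -8 + (-46/57 + 49/65)*102 = -8 - 197/3705*102 = -8 - 6698/1235 = -16578/1235 ≈ -13.423)
(sqrt(M + X(-294, -300)) - 270284) - 6317 = (sqrt(-16578/1235 + (55 - 300)) - 270284) - 6317 = (sqrt(-16578/1235 - 245) - 270284) - 6317 = (sqrt(-319153/1235) - 270284) - 6317 = (I*sqrt(394153955)/1235 - 270284) - 6317 = (-270284 + I*sqrt(394153955)/1235) - 6317 = -276601 + I*sqrt(394153955)/1235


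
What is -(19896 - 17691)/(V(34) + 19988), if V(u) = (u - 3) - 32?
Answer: -2205/19987 ≈ -0.11032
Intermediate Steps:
V(u) = -35 + u (V(u) = (-3 + u) - 32 = -35 + u)
-(19896 - 17691)/(V(34) + 19988) = -(19896 - 17691)/((-35 + 34) + 19988) = -2205/(-1 + 19988) = -2205/19987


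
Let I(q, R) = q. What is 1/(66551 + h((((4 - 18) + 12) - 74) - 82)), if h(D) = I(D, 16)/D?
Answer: 1/66552 ≈ 1.5026e-5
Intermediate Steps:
h(D) = 1 (h(D) = D/D = 1)
1/(66551 + h((((4 - 18) + 12) - 74) - 82)) = 1/(66551 + 1) = 1/66552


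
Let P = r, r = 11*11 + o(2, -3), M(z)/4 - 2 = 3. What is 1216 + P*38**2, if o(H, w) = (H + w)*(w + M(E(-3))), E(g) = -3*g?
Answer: 151392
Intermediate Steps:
M(z) = 20 (M(z) = 8 + 4*3 = 8 + 12 = 20)
o(H, w) = (20 + w)*(H + w) (o(H, w) = (H + w)*(w + 20) = (H + w)*(20 + w) = (20 + w)*(H + w))
r = 104 (r = 11*11 + ((-3)**2 + 20*2 + 20*(-3) + 2*(-3)) = 121 + (9 + 40 - 60 - 6) = 121 - 17 = 104)
P = 104
1216 + P*38**2 = 1216 + 104*38**2 = 1216 + 104*1444 = 1216 + 150176 = 151392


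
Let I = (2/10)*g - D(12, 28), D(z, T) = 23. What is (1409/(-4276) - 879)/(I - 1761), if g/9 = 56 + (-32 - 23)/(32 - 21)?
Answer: 18800065/36179236 ≈ 0.51964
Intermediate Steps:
g = 459 (g = 9*(56 + (-32 - 23)/(32 - 21)) = 9*(56 - 55/11) = 9*(56 - 55*1/11) = 9*(56 - 5) = 9*51 = 459)
I = 344/5 (I = (2/10)*459 - 1*23 = (2*(⅒))*459 - 23 = (⅕)*459 - 23 = 459/5 - 23 = 344/5 ≈ 68.800)
(1409/(-4276) - 879)/(I - 1761) = (1409/(-4276) - 879)/(344/5 - 1761) = (1409*(-1/4276) - 879)/(-8461/5) = (-1409/4276 - 879)*(-5/8461) = -3760013/4276*(-5/8461) = 18800065/36179236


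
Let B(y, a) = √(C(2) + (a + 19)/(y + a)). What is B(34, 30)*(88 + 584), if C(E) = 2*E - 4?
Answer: 588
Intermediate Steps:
C(E) = -4 + 2*E
B(y, a) = √((19 + a)/(a + y)) (B(y, a) = √((-4 + 2*2) + (a + 19)/(y + a)) = √((-4 + 4) + (19 + a)/(a + y)) = √(0 + (19 + a)/(a + y)) = √((19 + a)/(a + y)))
B(34, 30)*(88 + 584) = √((19 + 30)/(30 + 34))*(88 + 584) = √(49/64)*672 = (7/8)*672 = 588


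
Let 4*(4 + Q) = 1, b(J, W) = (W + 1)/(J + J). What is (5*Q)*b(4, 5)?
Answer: -225/16 ≈ -14.063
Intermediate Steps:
b(J, W) = (1 + W)/(2*J) (b(J, W) = (1 + W)/((2*J)) = (1 + W)*(1/(2*J)) = (1 + W)/(2*J))
Q = -15/4 (Q = -4 + (¼)*1 = -4 + ¼ = -15/4 ≈ -3.7500)
(5*Q)*b(4, 5) = (5*(-15/4))*((½)*(1 + 5)/4) = -75*6/(8*4) = -75/4*¾ = -225/16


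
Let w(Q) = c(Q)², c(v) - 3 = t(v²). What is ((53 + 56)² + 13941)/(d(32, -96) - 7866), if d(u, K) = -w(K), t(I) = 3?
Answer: -12911/3951 ≈ -3.2678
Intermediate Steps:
c(v) = 6 (c(v) = 3 + 3 = 6)
w(Q) = 36 (w(Q) = 6² = 36)
d(u, K) = -36 (d(u, K) = -1*36 = -36)
((53 + 56)² + 13941)/(d(32, -96) - 7866) = ((53 + 56)² + 13941)/(-36 - 7866) = (109² + 13941)/(-7902) = (11881 + 13941)*(-1/7902) = 25822*(-1/7902) = -12911/3951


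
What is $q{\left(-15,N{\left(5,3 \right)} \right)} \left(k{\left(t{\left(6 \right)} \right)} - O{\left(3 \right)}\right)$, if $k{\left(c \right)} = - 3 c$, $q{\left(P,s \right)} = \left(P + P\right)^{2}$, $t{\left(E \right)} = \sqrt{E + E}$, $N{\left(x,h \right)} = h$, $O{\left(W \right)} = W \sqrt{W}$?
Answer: $- 8100 \sqrt{3} \approx -14030.0$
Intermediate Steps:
$O{\left(W \right)} = W^{\frac{3}{2}}$
$t{\left(E \right)} = \sqrt{2} \sqrt{E}$ ($t{\left(E \right)} = \sqrt{2 E} = \sqrt{2} \sqrt{E}$)
$q{\left(P,s \right)} = 4 P^{2}$ ($q{\left(P,s \right)} = \left(2 P\right)^{2} = 4 P^{2}$)
$q{\left(-15,N{\left(5,3 \right)} \right)} \left(k{\left(t{\left(6 \right)} \right)} - O{\left(3 \right)}\right) = 4 \left(-15\right)^{2} \left(- 3 \sqrt{2} \sqrt{6} - 3^{\frac{3}{2}}\right) = 4 \cdot 225 \left(- 3 \cdot 2 \sqrt{3} - 3 \sqrt{3}\right) = 900 \left(- 6 \sqrt{3} - 3 \sqrt{3}\right) = 900 \left(- 9 \sqrt{3}\right) = - 8100 \sqrt{3}$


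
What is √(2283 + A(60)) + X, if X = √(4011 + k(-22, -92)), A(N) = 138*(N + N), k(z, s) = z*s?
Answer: √6035 + √18843 ≈ 214.96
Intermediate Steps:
k(z, s) = s*z
A(N) = 276*N (A(N) = 138*(2*N) = 276*N)
X = √6035 (X = √(4011 - 92*(-22)) = √(4011 + 2024) = √6035 ≈ 77.685)
√(2283 + A(60)) + X = √(2283 + 276*60) + √6035 = √(2283 + 16560) + √6035 = √18843 + √6035 = √6035 + √18843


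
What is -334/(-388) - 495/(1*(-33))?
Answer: 3077/194 ≈ 15.861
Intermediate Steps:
-334/(-388) - 495/(1*(-33)) = -334*(-1/388) - 495/(-33) = 167/194 - 495*(-1/33) = 167/194 + 15 = 3077/194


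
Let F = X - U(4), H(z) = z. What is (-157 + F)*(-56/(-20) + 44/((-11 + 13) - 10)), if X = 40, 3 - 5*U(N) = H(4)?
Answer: 7884/25 ≈ 315.36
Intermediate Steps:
U(N) = -1/5 (U(N) = 3/5 - 1/5*4 = 3/5 - 4/5 = -1/5)
F = 201/5 (F = 40 - 1*(-1/5) = 40 + 1/5 = 201/5 ≈ 40.200)
(-157 + F)*(-56/(-20) + 44/((-11 + 13) - 10)) = (-157 + 201/5)*(-56/(-20) + 44/((-11 + 13) - 10)) = -584*(-56*(-1/20) + 44/(2 - 10))/5 = -584*(14/5 + 44/(-8))/5 = -584*(14/5 + 44*(-1/8))/5 = -584*(14/5 - 11/2)/5 = -584/5*(-27/10) = 7884/25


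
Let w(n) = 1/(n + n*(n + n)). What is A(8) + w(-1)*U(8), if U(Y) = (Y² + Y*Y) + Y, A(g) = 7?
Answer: 143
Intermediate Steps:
U(Y) = Y + 2*Y² (U(Y) = (Y² + Y²) + Y = 2*Y² + Y = Y + 2*Y²)
w(n) = 1/(n + 2*n²) (w(n) = 1/(n + n*(2*n)) = 1/(n + 2*n²))
A(8) + w(-1)*U(8) = 7 + (1/((-1)*(1 + 2*(-1))))*(8*(1 + 2*8)) = 7 + (-1/(1 - 2))*(8*(1 + 16)) = 7 + (-1/(-1))*(8*17) = 7 - 1*(-1)*136 = 7 + 1*136 = 7 + 136 = 143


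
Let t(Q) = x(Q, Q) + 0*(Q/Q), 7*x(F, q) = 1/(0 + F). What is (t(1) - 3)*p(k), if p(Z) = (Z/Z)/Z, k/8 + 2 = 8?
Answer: -5/84 ≈ -0.059524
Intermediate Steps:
x(F, q) = 1/(7*F) (x(F, q) = 1/(7*(0 + F)) = 1/(7*F))
k = 48 (k = -16 + 8*8 = -16 + 64 = 48)
p(Z) = 1/Z
t(Q) = 1/(7*Q) (t(Q) = 1/(7*Q) + 0*(Q/Q) = 1/(7*Q) + 0*1 = 1/(7*Q) + 0 = 1/(7*Q))
(t(1) - 3)*p(k) = ((⅐)/1 - 3)/48 = ((⅐)*1 - 3)*(1/48) = (⅐ - 3)*(1/48) = -20/7*1/48 = -5/84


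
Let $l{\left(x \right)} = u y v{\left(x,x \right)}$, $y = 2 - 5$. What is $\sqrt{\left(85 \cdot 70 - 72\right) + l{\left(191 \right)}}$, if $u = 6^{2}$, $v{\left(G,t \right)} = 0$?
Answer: $\sqrt{5878} \approx 76.668$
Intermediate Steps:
$y = -3$
$u = 36$
$l{\left(x \right)} = 0$ ($l{\left(x \right)} = 36 \left(-3\right) 0 = \left(-108\right) 0 = 0$)
$\sqrt{\left(85 \cdot 70 - 72\right) + l{\left(191 \right)}} = \sqrt{\left(85 \cdot 70 - 72\right) + 0} = \sqrt{\left(5950 - 72\right) + 0} = \sqrt{5878 + 0} = \sqrt{5878}$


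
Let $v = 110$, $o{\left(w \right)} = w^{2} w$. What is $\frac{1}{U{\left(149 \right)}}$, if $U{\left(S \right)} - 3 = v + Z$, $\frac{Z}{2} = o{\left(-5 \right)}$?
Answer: $- \frac{1}{137} \approx -0.0072993$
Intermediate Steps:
$o{\left(w \right)} = w^{3}$
$Z = -250$ ($Z = 2 \left(-5\right)^{3} = 2 \left(-125\right) = -250$)
$U{\left(S \right)} = -137$ ($U{\left(S \right)} = 3 + \left(110 - 250\right) = 3 - 140 = -137$)
$\frac{1}{U{\left(149 \right)}} = \frac{1}{-137} = - \frac{1}{137}$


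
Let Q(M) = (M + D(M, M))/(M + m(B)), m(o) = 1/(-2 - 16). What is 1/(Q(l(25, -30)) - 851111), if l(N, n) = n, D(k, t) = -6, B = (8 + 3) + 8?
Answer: -541/460450403 ≈ -1.1749e-6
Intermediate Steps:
B = 19 (B = 11 + 8 = 19)
m(o) = -1/18 (m(o) = 1/(-18) = -1/18)
Q(M) = (-6 + M)/(-1/18 + M) (Q(M) = (M - 6)/(M - 1/18) = (-6 + M)/(-1/18 + M))
1/(Q(l(25, -30)) - 851111) = 1/(18*(-6 - 30)/(-1 + 18*(-30)) - 851111) = 1/(18*(-36)/(-1 - 540) - 851111) = 1/(18*(-36)/(-541) - 851111) = 1/(18*(-1/541)*(-36) - 851111) = 1/(648/541 - 851111) = 1/(-460450403/541) = -541/460450403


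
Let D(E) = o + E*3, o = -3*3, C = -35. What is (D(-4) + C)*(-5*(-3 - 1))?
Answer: -1120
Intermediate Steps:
o = -9
D(E) = -9 + 3*E (D(E) = -9 + E*3 = -9 + 3*E)
(D(-4) + C)*(-5*(-3 - 1)) = ((-9 + 3*(-4)) - 35)*(-5*(-3 - 1)) = ((-9 - 12) - 35)*(-5*(-4)) = (-21 - 35)*20 = -56*20 = -1120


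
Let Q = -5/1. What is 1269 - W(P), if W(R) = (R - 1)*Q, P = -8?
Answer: 1224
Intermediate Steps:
Q = -5 (Q = -5*1 = -5)
W(R) = 5 - 5*R (W(R) = (R - 1)*(-5) = (-1 + R)*(-5) = 5 - 5*R)
1269 - W(P) = 1269 - (5 - 5*(-8)) = 1269 - (5 + 40) = 1269 - 1*45 = 1269 - 45 = 1224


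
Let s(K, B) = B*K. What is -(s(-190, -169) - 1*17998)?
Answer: -14112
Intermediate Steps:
-(s(-190, -169) - 1*17998) = -(-169*(-190) - 1*17998) = -(32110 - 17998) = -1*14112 = -14112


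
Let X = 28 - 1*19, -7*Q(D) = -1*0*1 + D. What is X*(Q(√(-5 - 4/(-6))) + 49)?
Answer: 441 - 3*I*√39/7 ≈ 441.0 - 2.6764*I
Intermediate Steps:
Q(D) = -D/7 (Q(D) = -(-1*0*1 + D)/7 = -(0*1 + D)/7 = -(0 + D)/7 = -D/7)
X = 9 (X = 28 - 19 = 9)
X*(Q(√(-5 - 4/(-6))) + 49) = 9*(-√(-5 - 4/(-6))/7 + 49) = 9*(-√(-5 - 4*(-⅙))/7 + 49) = 9*(-√(-5 + ⅔)/7 + 49) = 9*(-I*√39/21 + 49) = 9*(49 - I*√39/21) = 441 - 3*I*√39/7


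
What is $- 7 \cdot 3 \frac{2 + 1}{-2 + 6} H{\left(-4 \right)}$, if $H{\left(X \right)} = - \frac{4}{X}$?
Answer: $- \frac{63}{4} \approx -15.75$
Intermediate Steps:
$- 7 \cdot 3 \frac{2 + 1}{-2 + 6} H{\left(-4 \right)} = - 7 \cdot 3 \frac{2 + 1}{-2 + 6} \left(- \frac{4}{-4}\right) = - 7 \cdot 3 \cdot \frac{3}{4} \left(\left(-4\right) \left(- \frac{1}{4}\right)\right) = - 7 \cdot 3 \cdot 3 \cdot \frac{1}{4} \cdot 1 = - 7 \cdot 3 \cdot \frac{3}{4} \cdot 1 = \left(-7\right) \frac{9}{4} \cdot 1 = \left(- \frac{63}{4}\right) 1 = - \frac{63}{4}$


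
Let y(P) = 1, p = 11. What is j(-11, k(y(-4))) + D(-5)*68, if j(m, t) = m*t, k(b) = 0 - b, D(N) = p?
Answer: 759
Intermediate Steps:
D(N) = 11
k(b) = -b
j(-11, k(y(-4))) + D(-5)*68 = -(-11) + 11*68 = -11*(-1) + 748 = 11 + 748 = 759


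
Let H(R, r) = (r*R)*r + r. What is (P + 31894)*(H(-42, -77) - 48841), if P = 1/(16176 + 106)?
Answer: -77358800701512/8141 ≈ -9.5024e+9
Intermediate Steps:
H(R, r) = r + R*r**2 (H(R, r) = (R*r)*r + r = R*r**2 + r = r + R*r**2)
P = 1/16282 ≈ 6.1417e-5
(P + 31894)*(H(-42, -77) - 48841) = (1/16282 + 31894)*(-77*(1 - 42*(-77)) - 48841) = 519298109*(-77*(1 + 3234) - 48841)/16282 = 519298109*(-77*3235 - 48841)/16282 = 519298109*(-249095 - 48841)/16282 = (519298109/16282)*(-297936) = -77358800701512/8141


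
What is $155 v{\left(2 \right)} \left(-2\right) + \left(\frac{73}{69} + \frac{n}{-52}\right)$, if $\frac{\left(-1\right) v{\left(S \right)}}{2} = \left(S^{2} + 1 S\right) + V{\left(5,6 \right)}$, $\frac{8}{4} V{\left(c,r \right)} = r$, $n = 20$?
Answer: $\frac{5005864}{897} \approx 5580.7$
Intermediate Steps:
$V{\left(c,r \right)} = \frac{r}{2}$
$v{\left(S \right)} = -6 - 2 S - 2 S^{2}$ ($v{\left(S \right)} = - 2 \left(\left(S^{2} + 1 S\right) + \frac{1}{2} \cdot 6\right) = - 2 \left(\left(S^{2} + S\right) + 3\right) = - 2 \left(\left(S + S^{2}\right) + 3\right) = - 2 \left(3 + S + S^{2}\right) = -6 - 2 S - 2 S^{2}$)
$155 v{\left(2 \right)} \left(-2\right) + \left(\frac{73}{69} + \frac{n}{-52}\right) = 155 \left(-6 - 4 - 2 \cdot 2^{2}\right) \left(-2\right) + \left(\frac{73}{69} + \frac{20}{-52}\right) = 155 \left(-6 - 4 - 8\right) \left(-2\right) + \left(73 \cdot \frac{1}{69} + 20 \left(- \frac{1}{52}\right)\right) = 155 \left(-6 - 4 - 8\right) \left(-2\right) + \left(\frac{73}{69} - \frac{5}{13}\right) = 155 \left(\left(-18\right) \left(-2\right)\right) + \frac{604}{897} = 155 \cdot 36 + \frac{604}{897} = 5580 + \frac{604}{897} = \frac{5005864}{897}$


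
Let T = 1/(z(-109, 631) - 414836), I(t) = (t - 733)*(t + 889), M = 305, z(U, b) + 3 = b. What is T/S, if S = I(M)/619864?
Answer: 77483/26459192832 ≈ 2.9284e-6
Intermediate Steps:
z(U, b) = -3 + b
I(t) = (-733 + t)*(889 + t)
S = -63879/77483 (S = (-651637 + 305**2 + 156*305)/619864 = (-651637 + 93025 + 47580)*(1/619864) = -511032*1/619864 = -63879/77483 ≈ -0.82443)
T = -1/414208 (T = 1/((-3 + 631) - 414836) = 1/(628 - 414836) = 1/(-414208) = -1/414208 ≈ -2.4142e-6)
T/S = -1/(414208*(-63879/77483)) = -1/414208*(-77483/63879) = 77483/26459192832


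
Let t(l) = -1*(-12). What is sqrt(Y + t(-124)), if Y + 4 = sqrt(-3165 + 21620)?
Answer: sqrt(8 + sqrt(18455)) ≈ 11.994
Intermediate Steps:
t(l) = 12
Y = -4 + sqrt(18455) (Y = -4 + sqrt(-3165 + 21620) = -4 + sqrt(18455) ≈ 131.85)
sqrt(Y + t(-124)) = sqrt((-4 + sqrt(18455)) + 12) = sqrt(8 + sqrt(18455))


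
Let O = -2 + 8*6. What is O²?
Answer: 2116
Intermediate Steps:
O = 46 (O = -2 + 48 = 46)
O² = 46² = 2116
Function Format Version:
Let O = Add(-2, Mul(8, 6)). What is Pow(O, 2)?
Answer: 2116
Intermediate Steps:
O = 46 (O = Add(-2, 48) = 46)
Pow(O, 2) = Pow(46, 2) = 2116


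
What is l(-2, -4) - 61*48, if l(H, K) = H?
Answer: -2930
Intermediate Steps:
l(-2, -4) - 61*48 = -2 - 61*48 = -2 - 2928 = -2930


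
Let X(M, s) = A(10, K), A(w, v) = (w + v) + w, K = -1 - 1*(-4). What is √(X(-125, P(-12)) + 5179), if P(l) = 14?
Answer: 51*√2 ≈ 72.125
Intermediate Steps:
K = 3 (K = -1 + 4 = 3)
A(w, v) = v + 2*w (A(w, v) = (v + w) + w = v + 2*w)
X(M, s) = 23 (X(M, s) = 3 + 2*10 = 3 + 20 = 23)
√(X(-125, P(-12)) + 5179) = √(23 + 5179) = √5202 = 51*√2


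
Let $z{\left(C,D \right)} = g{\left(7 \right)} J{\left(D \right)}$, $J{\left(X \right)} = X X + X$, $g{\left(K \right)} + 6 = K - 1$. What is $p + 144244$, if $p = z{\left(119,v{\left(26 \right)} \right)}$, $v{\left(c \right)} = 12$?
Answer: $144244$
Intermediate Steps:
$g{\left(K \right)} = -7 + K$ ($g{\left(K \right)} = -6 + \left(K - 1\right) = -6 + \left(-1 + K\right) = -7 + K$)
$J{\left(X \right)} = X + X^{2}$ ($J{\left(X \right)} = X^{2} + X = X + X^{2}$)
$z{\left(C,D \right)} = 0$ ($z{\left(C,D \right)} = \left(-7 + 7\right) D \left(1 + D\right) = 0 D \left(1 + D\right) = 0$)
$p = 0$
$p + 144244 = 0 + 144244 = 144244$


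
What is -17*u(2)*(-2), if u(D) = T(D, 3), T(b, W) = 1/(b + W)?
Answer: 34/5 ≈ 6.8000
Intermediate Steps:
T(b, W) = 1/(W + b)
u(D) = 1/(3 + D)
-17*u(2)*(-2) = -17/(3 + 2)*(-2) = -17/5*(-2) = 34/5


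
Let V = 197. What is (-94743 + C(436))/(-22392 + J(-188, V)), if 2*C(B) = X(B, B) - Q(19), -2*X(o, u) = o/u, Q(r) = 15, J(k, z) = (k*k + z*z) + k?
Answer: -379003/206292 ≈ -1.8372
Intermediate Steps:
J(k, z) = k + k² + z² (J(k, z) = (k² + z²) + k = k + k² + z²)
X(o, u) = -o/(2*u)
C(B) = -31/4 (C(B) = (-B/(2*B) - 1*15)/2 = (-½ - 15)/2 = (½)*(-31/2) = -31/4)
(-94743 + C(436))/(-22392 + J(-188, V)) = (-94743 - 31/4)/(-22392 + (-188 + (-188)² + 197²)) = -379003/(4*(-22392 + (-188 + 35344 + 38809))) = -379003/(4*(-22392 + 73965)) = -379003/4/51573 = -379003/4*1/51573 = -379003/206292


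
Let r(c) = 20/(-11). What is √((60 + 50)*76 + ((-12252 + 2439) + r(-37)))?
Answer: I*√176033/11 ≈ 38.142*I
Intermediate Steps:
r(c) = -20/11 (r(c) = 20*(-1/11) = -20/11)
√((60 + 50)*76 + ((-12252 + 2439) + r(-37))) = √((60 + 50)*76 + ((-12252 + 2439) - 20/11)) = √(110*76 + (-9813 - 20/11)) = √(8360 - 107963/11) = √(-16003/11) = I*√176033/11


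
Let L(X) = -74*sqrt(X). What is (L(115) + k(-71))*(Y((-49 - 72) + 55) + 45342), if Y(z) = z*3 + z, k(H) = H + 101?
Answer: 1352340 - 3335772*sqrt(115) ≈ -3.4420e+7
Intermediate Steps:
k(H) = 101 + H
Y(z) = 4*z (Y(z) = 3*z + z = 4*z)
(L(115) + k(-71))*(Y((-49 - 72) + 55) + 45342) = (-74*sqrt(115) + (101 - 71))*(4*((-49 - 72) + 55) + 45342) = (-74*sqrt(115) + 30)*(4*(-121 + 55) + 45342) = (30 - 74*sqrt(115))*(4*(-66) + 45342) = (30 - 74*sqrt(115))*(-264 + 45342) = (30 - 74*sqrt(115))*45078 = 1352340 - 3335772*sqrt(115)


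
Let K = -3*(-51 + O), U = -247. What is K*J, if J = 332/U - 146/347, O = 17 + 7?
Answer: -12252546/85709 ≈ -142.96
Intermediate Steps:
O = 24
J = -151266/85709 (J = 332/(-247) - 146/347 = 332*(-1/247) - 146*1/347 = -332/247 - 146/347 = -151266/85709 ≈ -1.7649)
K = 81 (K = -3*(-51 + 24) = -3*(-27) = 81)
K*J = 81*(-151266/85709) = -12252546/85709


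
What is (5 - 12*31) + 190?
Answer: -177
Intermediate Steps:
(5 - 12*31) + 190 = (5 - 372) + 190 = -367 + 190 = -177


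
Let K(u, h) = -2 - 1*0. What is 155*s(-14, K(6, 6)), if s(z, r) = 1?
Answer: 155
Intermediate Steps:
K(u, h) = -2 (K(u, h) = -2 + 0 = -2)
155*s(-14, K(6, 6)) = 155*1 = 155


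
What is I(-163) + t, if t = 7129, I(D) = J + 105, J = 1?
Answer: 7235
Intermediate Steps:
I(D) = 106 (I(D) = 1 + 105 = 106)
I(-163) + t = 106 + 7129 = 7235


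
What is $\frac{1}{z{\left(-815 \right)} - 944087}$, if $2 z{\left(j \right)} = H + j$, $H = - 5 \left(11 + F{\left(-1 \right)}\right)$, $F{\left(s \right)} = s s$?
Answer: $- \frac{2}{1889049} \approx -1.0587 \cdot 10^{-6}$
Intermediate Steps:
$F{\left(s \right)} = s^{2}$
$H = -60$ ($H = - 5 \left(11 + \left(-1\right)^{2}\right) = - 5 \left(11 + 1\right) = \left(-5\right) 12 = -60$)
$z{\left(j \right)} = -30 + \frac{j}{2}$ ($z{\left(j \right)} = \frac{-60 + j}{2} = -30 + \frac{j}{2}$)
$\frac{1}{z{\left(-815 \right)} - 944087} = \frac{1}{\left(-30 + \frac{1}{2} \left(-815\right)\right) - 944087} = \frac{1}{\left(-30 - \frac{815}{2}\right) - 944087} = \frac{1}{- \frac{875}{2} - 944087} = \frac{1}{- \frac{1889049}{2}} = - \frac{2}{1889049}$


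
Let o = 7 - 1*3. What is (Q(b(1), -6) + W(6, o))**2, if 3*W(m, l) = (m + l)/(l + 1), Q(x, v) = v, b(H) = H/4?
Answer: 256/9 ≈ 28.444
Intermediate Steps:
b(H) = H/4 (b(H) = H*(1/4) = H/4)
o = 4 (o = 7 - 3 = 4)
W(m, l) = (l + m)/(3*(1 + l)) (W(m, l) = ((m + l)/(l + 1))/3 = ((l + m)/(1 + l))/3 = (l + m)/(3*(1 + l)))
(Q(b(1), -6) + W(6, o))**2 = (-6 + (4 + 6)/(3*(1 + 4)))**2 = (-6 + (1/3)*10/5)**2 = (-6 + (1/3)*(1/5)*10)**2 = (-6 + 2/3)**2 = (-16/3)**2 = 256/9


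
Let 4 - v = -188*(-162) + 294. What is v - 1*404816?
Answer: -435562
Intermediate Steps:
v = -30746 (v = 4 - (-188*(-162) + 294) = 4 - (30456 + 294) = 4 - 1*30750 = 4 - 30750 = -30746)
v - 1*404816 = -30746 - 1*404816 = -30746 - 404816 = -435562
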